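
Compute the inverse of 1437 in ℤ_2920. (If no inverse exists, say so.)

1333

Apply the Euclidean algorithm to 2920 and 1437:
2920 = 2*1437 + 46
1437 = 31*46 + 11
46 = 4*11 + 2
11 = 5*2 + 1
2 = 2*1 + 0
Since gcd(1437, 2920) = 1, back-substitute to write 1 as a combination:
1 = 11 − 5·2
1 = −5·46 + 21·11
1 = 21·1437 − 656·46
1 = −656·2920 + 1333·1437
So 1437·1333 ≡ 1 (mod 2920).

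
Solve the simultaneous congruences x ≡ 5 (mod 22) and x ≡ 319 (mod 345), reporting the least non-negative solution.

Write x = 5 + 22·k. Then 22·k ≡ 319 − 5 ≡ 314 (mod 345).
Need 22⁻¹ mod 345. Extended Euclid on (345, 22):
345 = 15×22 + 15
22 = 1×15 + 7
15 = 2×7 + 1
7 = 7×1 + 0
Back-substitute:
1 = 15 − 2·7
1 = −2·22 + 3·15
1 = 3·345 − 47·22
22⁻¹ ≡ 298 (mod 345), so k ≡ 298·314 ≡ 77 (mod 345).
x = 5 + 22·77 = 1699.

1699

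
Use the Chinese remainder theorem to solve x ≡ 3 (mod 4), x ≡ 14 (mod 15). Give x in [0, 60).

59

Write x = 3 + 4·k. Then 4·k ≡ 14 − 3 ≡ 11 (mod 15).
Need 4⁻¹ mod 15. Extended Euclid on (15, 4):
15 = 3·4 + 3
4 = 1·3 + 1
3 = 3·1 + 0
Back-substitute:
1 = 4 − 3
1 = −15 + 4·4
4⁻¹ ≡ 4 (mod 15), so k ≡ 4·11 ≡ 14 (mod 15).
x = 3 + 4·14 = 59.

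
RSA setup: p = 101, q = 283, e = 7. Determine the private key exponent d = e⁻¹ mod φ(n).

φ(n) = (p−1)(q−1) = 100·282 = 28200.
Need d with 7·d ≡ 1 (mod 28200). Apply the extended Euclidean algorithm:
28200 = 4028·7 + 4
7 = 1·4 + 3
4 = 1·3 + 1
3 = 3·1 + 0
Back-substitute:
1 = 4 − 3
1 = −7 + 2·4
1 = 2·28200 − 8057·7
So 7·(-8057) ≡ 1 (mod 28200), hence d ≡ -8057 ≡ 20143 (mod 28200).

20143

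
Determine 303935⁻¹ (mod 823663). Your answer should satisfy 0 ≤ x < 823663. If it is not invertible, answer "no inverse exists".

Extended Euclidean algorithm:
823663 = 2*303935 + 215793
303935 = 1*215793 + 88142
215793 = 2*88142 + 39509
88142 = 2*39509 + 9124
39509 = 4*9124 + 3013
9124 = 3*3013 + 85
3013 = 35*85 + 38
85 = 2*38 + 9
38 = 4*9 + 2
9 = 4*2 + 1
2 = 2*1 + 0
The gcd is 1. Working backward:
1 = 9 − 4·2
1 = −4·38 + 17·9
1 = 17·85 − 38·38
1 = −38·3013 + 1347·85
1 = 1347·9124 − 4079·3013
1 = −4079·39509 + 17663·9124
1 = 17663·88142 − 39405·39509
1 = −39405·215793 + 96473·88142
1 = 96473·303935 − 135878·215793
1 = −135878·823663 + 368229·303935
So 303935·368229 ≡ 1 (mod 823663).

368229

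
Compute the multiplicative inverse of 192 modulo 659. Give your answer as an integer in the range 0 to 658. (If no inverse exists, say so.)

127

Apply the Euclidean algorithm to 659 and 192:
659 = 3·192 + 83
192 = 2·83 + 26
83 = 3·26 + 5
26 = 5·5 + 1
5 = 5·1 + 0
Since gcd(192, 659) = 1, back-substitute to write 1 as a combination:
1 = 26 − 5·5
1 = −5·83 + 16·26
1 = 16·192 − 37·83
1 = −37·659 + 127·192
So 192·127 ≡ 1 (mod 659).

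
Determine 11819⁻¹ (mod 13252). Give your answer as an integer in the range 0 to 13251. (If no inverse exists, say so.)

10191

gcd(13252, 11819) by repeated division:
13252 = 1*11819 + 1433
11819 = 8*1433 + 355
1433 = 4*355 + 13
355 = 27*13 + 4
13 = 3*4 + 1
4 = 4*1 + 0
Since gcd(11819, 13252) = 1, back-substitute to write 1 as a combination:
1 = 13 − 3·4
1 = −3·355 + 82·13
1 = 82·1433 − 331·355
1 = −331·11819 + 2730·1433
1 = 2730·13252 − 3061·11819
Thus 11819·(-3061) ≡ 1 (mod 13252); reducing, -3061 mod 13252 = 10191.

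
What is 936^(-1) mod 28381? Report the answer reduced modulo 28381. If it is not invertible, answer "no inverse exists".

6883

Apply the Euclidean algorithm to 28381 and 936:
28381 = 30·936 + 301
936 = 3·301 + 33
301 = 9·33 + 4
33 = 8·4 + 1
4 = 4·1 + 0
gcd = 1, so the inverse exists. Back-substitute:
1 = 33 − 8·4
1 = −8·301 + 73·33
1 = 73·936 − 227·301
1 = −227·28381 + 6883·936
So 936·6883 ≡ 1 (mod 28381).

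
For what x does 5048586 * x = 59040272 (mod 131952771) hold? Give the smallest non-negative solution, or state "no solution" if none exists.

no solution

gcd(5048586, 131952771):
131952771 = 26*5048586 + 689535
5048586 = 7*689535 + 221841
689535 = 3*221841 + 24012
221841 = 9*24012 + 5733
24012 = 4*5733 + 1080
5733 = 5*1080 + 333
1080 = 3*333 + 81
333 = 4*81 + 9
81 = 9*9 + 0
gcd = 9, but 9 ∤ 59040272, so the congruence has no solution.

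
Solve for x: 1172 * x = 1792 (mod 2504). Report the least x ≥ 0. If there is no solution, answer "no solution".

First find gcd(1172, 2504):
2504 = 2×1172 + 160
1172 = 7×160 + 52
160 = 3×52 + 4
52 = 13×4 + 0
gcd = 4 and 4 | 1792, so solutions exist. Divide through by 4: 293x ≡ 448 (mod 626).
Now find 293⁻¹ mod 626:
626 = 2*293 + 40
293 = 7*40 + 13
40 = 3*13 + 1
13 = 13*1 + 0
Back-substitute:
1 = 40 − 3·13
1 = −3·293 + 22·40
1 = 22·626 − 47·293
So 293·(-47) ≡ 1 (mod 626), i.e. 293⁻¹ ≡ 579.
Then x ≡ 579·448 ≡ 228 (mod 626); the smallest non-negative solution is x = 228.

228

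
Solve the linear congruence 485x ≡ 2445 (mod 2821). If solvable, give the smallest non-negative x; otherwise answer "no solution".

First find gcd(485, 2821):
2821 = 5·485 + 396
485 = 1·396 + 89
396 = 4·89 + 40
89 = 2·40 + 9
40 = 4·9 + 4
9 = 2·4 + 1
4 = 4·1 + 0
gcd = 1, so a unique solution mod 2821 exists.
Back-substitute for the Bézout coefficients:
1 = 9 − 2·4
1 = −2·40 + 9·9
1 = 9·89 − 20·40
1 = −20·396 + 89·89
1 = 89·485 − 109·396
1 = −109·2821 + 634·485
So 485·(634) ≡ 1 (mod 2821), giving 485⁻¹ ≡ 634.
x ≡ 485⁻¹·2445 ≡ 634·2445 ≡ 1401 (mod 2821).

1401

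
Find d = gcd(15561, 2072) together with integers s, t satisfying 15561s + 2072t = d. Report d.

Apply Euclid's algorithm to 15561 and 2072:
15561 = 7×2072 + 1057
2072 = 1×1057 + 1015
1057 = 1×1015 + 42
1015 = 24×42 + 7
42 = 6×7 + 0
gcd(15561, 2072) = 7.
Express as a combination:
7 = 1015 − 24·42
7 = −24·1057 + 25·1015
7 = 25·2072 − 49·1057
7 = −49·15561 + 368·2072
So 7 = (-49)·15561 + (368)·2072.

7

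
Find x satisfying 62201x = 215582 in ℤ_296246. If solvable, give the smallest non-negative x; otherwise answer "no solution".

First find gcd(62201, 296246):
296246 = 4*62201 + 47442
62201 = 1*47442 + 14759
47442 = 3*14759 + 3165
14759 = 4*3165 + 2099
3165 = 1*2099 + 1066
2099 = 1*1066 + 1033
1066 = 1*1033 + 33
1033 = 31*33 + 10
33 = 3*10 + 3
10 = 3*3 + 1
3 = 3*1 + 0
gcd = 1, so a unique solution mod 296246 exists.
Back-substitute for the Bézout coefficients:
1 = 10 − 3·3
1 = −3·33 + 10·10
1 = 10·1033 − 313·33
1 = −313·1066 + 323·1033
1 = 323·2099 − 636·1066
1 = −636·3165 + 959·2099
1 = 959·14759 − 4472·3165
1 = −4472·47442 + 14375·14759
1 = 14375·62201 − 18847·47442
1 = −18847·296246 + 89763·62201
So 62201·(89763) ≡ 1 (mod 296246), giving 62201⁻¹ ≡ 89763.
x ≡ 62201⁻¹·215582 ≡ 89763·215582 ≡ 202100 (mod 296246).

202100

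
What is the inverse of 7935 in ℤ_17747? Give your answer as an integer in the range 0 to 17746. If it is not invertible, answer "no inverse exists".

1995

Extended Euclidean algorithm:
17747 = 2×7935 + 1877
7935 = 4×1877 + 427
1877 = 4×427 + 169
427 = 2×169 + 89
169 = 1×89 + 80
89 = 1×80 + 9
80 = 8×9 + 8
9 = 1×8 + 1
8 = 8×1 + 0
The gcd is 1. Working backward:
1 = 9 − 8
1 = −80 + 9·9
1 = 9·89 − 10·80
1 = −10·169 + 19·89
1 = 19·427 − 48·169
1 = −48·1877 + 211·427
1 = 211·7935 − 892·1877
1 = −892·17747 + 1995·7935
So 7935·1995 ≡ 1 (mod 17747).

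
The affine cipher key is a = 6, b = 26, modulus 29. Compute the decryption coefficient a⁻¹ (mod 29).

Extended Euclidean algorithm:
29 = 4×6 + 5
6 = 1×5 + 1
5 = 5×1 + 0
gcd = 1, so the inverse exists. Back-substitute:
1 = 6 − 5
1 = −29 + 5·6
So 6·5 ≡ 1 (mod 29).

5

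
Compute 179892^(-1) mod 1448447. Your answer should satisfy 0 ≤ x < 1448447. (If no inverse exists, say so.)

516158

Apply the Euclidean algorithm to 1448447 and 179892:
1448447 = 8*179892 + 9311
179892 = 19*9311 + 2983
9311 = 3*2983 + 362
2983 = 8*362 + 87
362 = 4*87 + 14
87 = 6*14 + 3
14 = 4*3 + 2
3 = 1*2 + 1
2 = 2*1 + 0
Since gcd(179892, 1448447) = 1, back-substitute to write 1 as a combination:
1 = 3 − 2
1 = −14 + 5·3
1 = 5·87 − 31·14
1 = −31·362 + 129·87
1 = 129·2983 − 1063·362
1 = −1063·9311 + 3318·2983
1 = 3318·179892 − 64105·9311
1 = −64105·1448447 + 516158·179892
So 179892·516158 ≡ 1 (mod 1448447).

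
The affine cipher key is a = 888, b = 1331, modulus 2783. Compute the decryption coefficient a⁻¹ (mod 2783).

Apply the Euclidean algorithm to 2783 and 888:
2783 = 3·888 + 119
888 = 7·119 + 55
119 = 2·55 + 9
55 = 6·9 + 1
9 = 9·1 + 0
Since gcd(888, 2783) = 1, back-substitute to write 1 as a combination:
1 = 55 − 6·9
1 = −6·119 + 13·55
1 = 13·888 − 97·119
1 = −97·2783 + 304·888
So 888·304 ≡ 1 (mod 2783).

304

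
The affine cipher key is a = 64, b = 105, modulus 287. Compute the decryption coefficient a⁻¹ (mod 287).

148

gcd(287, 64) by repeated division:
287 = 4·64 + 31
64 = 2·31 + 2
31 = 15·2 + 1
2 = 2·1 + 0
gcd = 1, so the inverse exists. Back-substitute:
1 = 31 − 15·2
1 = −15·64 + 31·31
1 = 31·287 − 139·64
So 64·(-139) ≡ 1 (mod 287), and -139 ≡ 148 (mod 287).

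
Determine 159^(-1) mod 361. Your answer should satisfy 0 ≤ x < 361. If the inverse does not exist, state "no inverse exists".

277

Apply the Euclidean algorithm to 361 and 159:
361 = 2×159 + 43
159 = 3×43 + 30
43 = 1×30 + 13
30 = 2×13 + 4
13 = 3×4 + 1
4 = 4×1 + 0
The gcd is 1. Working backward:
1 = 13 − 3·4
1 = −3·30 + 7·13
1 = 7·43 − 10·30
1 = −10·159 + 37·43
1 = 37·361 − 84·159
Thus 159·(-84) ≡ 1 (mod 361); reducing, -84 mod 361 = 277.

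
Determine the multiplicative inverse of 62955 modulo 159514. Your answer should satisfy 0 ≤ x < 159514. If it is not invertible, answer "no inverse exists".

120395

Run Euclid on (159514, 62955):
159514 = 2*62955 + 33604
62955 = 1*33604 + 29351
33604 = 1*29351 + 4253
29351 = 6*4253 + 3833
4253 = 1*3833 + 420
3833 = 9*420 + 53
420 = 7*53 + 49
53 = 1*49 + 4
49 = 12*4 + 1
4 = 4*1 + 0
The gcd is 1. Working backward:
1 = 49 − 12·4
1 = −12·53 + 13·49
1 = 13·420 − 103·53
1 = −103·3833 + 940·420
1 = 940·4253 − 1043·3833
1 = −1043·29351 + 7198·4253
1 = 7198·33604 − 8241·29351
1 = −8241·62955 + 15439·33604
1 = 15439·159514 − 39119·62955
Thus 62955·(-39119) ≡ 1 (mod 159514); reducing, -39119 mod 159514 = 120395.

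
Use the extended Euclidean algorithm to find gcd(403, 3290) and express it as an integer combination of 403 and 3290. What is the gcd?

Repeated division:
3290 = 8*403 + 66
403 = 6*66 + 7
66 = 9*7 + 3
7 = 2*3 + 1
3 = 3*1 + 0
gcd(403, 3290) = 1.
Express as a combination:
1 = 7 − 2·3
1 = −2·66 + 19·7
1 = 19·403 − 116·66
1 = −116·3290 + 947·403
So 1 = (-116)·3290 + (947)·403.

1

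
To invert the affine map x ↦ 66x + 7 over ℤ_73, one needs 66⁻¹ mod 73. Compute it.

52

Run Euclid on (73, 66):
73 = 1×66 + 7
66 = 9×7 + 3
7 = 2×3 + 1
3 = 3×1 + 0
gcd = 1, so the inverse exists. Back-substitute:
1 = 7 − 2·3
1 = −2·66 + 19·7
1 = 19·73 − 21·66
Hence 66⁻¹ ≡ -21 ≡ 52 (mod 73).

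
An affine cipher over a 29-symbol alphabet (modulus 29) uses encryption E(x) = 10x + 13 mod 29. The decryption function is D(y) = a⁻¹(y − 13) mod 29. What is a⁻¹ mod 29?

Run Euclid on (29, 10):
29 = 2·10 + 9
10 = 1·9 + 1
9 = 9·1 + 0
gcd = 1, so the inverse exists. Back-substitute:
1 = 10 − 9
1 = −29 + 3·10
So 10·3 ≡ 1 (mod 29).

3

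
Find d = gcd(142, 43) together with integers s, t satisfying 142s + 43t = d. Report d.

1

Apply Euclid's algorithm to 142 and 43:
142 = 3×43 + 13
43 = 3×13 + 4
13 = 3×4 + 1
4 = 4×1 + 0
gcd(142, 43) = 1.
Back-substituting:
1 = 13 − 3·4
1 = −3·43 + 10·13
1 = 10·142 − 33·43
So 1 = (10)·142 + (-33)·43.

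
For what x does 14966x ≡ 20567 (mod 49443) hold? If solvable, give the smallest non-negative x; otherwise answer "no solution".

34330

First find gcd(14966, 49443):
49443 = 3·14966 + 4545
14966 = 3·4545 + 1331
4545 = 3·1331 + 552
1331 = 2·552 + 227
552 = 2·227 + 98
227 = 2·98 + 31
98 = 3·31 + 5
31 = 6·5 + 1
5 = 5·1 + 0
gcd = 1, so a unique solution mod 49443 exists.
Back-substitute for the Bézout coefficients:
1 = 31 − 6·5
1 = −6·98 + 19·31
1 = 19·227 − 44·98
1 = −44·552 + 107·227
1 = 107·1331 − 258·552
1 = −258·4545 + 881·1331
1 = 881·14966 − 2901·4545
1 = −2901·49443 + 9584·14966
So 14966·(9584) ≡ 1 (mod 49443), giving 14966⁻¹ ≡ 9584.
x ≡ 14966⁻¹·20567 ≡ 9584·20567 ≡ 34330 (mod 49443).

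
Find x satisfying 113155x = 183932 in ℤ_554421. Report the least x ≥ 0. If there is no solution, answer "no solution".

First find gcd(113155, 554421):
554421 = 4·113155 + 101801
113155 = 1·101801 + 11354
101801 = 8·11354 + 10969
11354 = 1·10969 + 385
10969 = 28·385 + 189
385 = 2·189 + 7
189 = 27·7 + 0
gcd = 7 and 7 | 183932, so solutions exist. Divide through by 7: 16165x ≡ 26276 (mod 79203).
Now find 16165⁻¹ mod 79203:
79203 = 4×16165 + 14543
16165 = 1×14543 + 1622
14543 = 8×1622 + 1567
1622 = 1×1567 + 55
1567 = 28×55 + 27
55 = 2×27 + 1
27 = 27×1 + 0
Back-substitute:
1 = 55 − 2·27
1 = −2·1567 + 57·55
1 = 57·1622 − 59·1567
1 = −59·14543 + 529·1622
1 = 529·16165 − 588·14543
1 = −588·79203 + 2881·16165
So 16165⁻¹ ≡ 2881 (mod 79203).
Then x ≡ 2881·26276 ≡ 62291 (mod 79203); the smallest non-negative solution is x = 62291.

62291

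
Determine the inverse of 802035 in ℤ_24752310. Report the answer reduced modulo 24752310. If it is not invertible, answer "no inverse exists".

no inverse exists

Euclidean algorithm on 24752310, 802035:
24752310 = 30×802035 + 691260
802035 = 1×691260 + 110775
691260 = 6×110775 + 26610
110775 = 4×26610 + 4335
26610 = 6×4335 + 600
4335 = 7×600 + 135
600 = 4×135 + 60
135 = 2×60 + 15
60 = 4×15 + 0
Since gcd = 15 > 1, 802035 is not a unit mod 24752310.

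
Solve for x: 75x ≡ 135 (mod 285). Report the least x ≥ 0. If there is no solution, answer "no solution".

17

First find gcd(75, 285):
285 = 3×75 + 60
75 = 1×60 + 15
60 = 4×15 + 0
gcd = 15 and 15 | 135, so solutions exist. Divide through by 15: 5x ≡ 9 (mod 19).
Now find 5⁻¹ mod 19:
19 = 3*5 + 4
5 = 1*4 + 1
4 = 4*1 + 0
Back-substitute:
1 = 5 − 4
1 = −19 + 4·5
So 5⁻¹ ≡ 4 (mod 19).
Then x ≡ 4·9 ≡ 17 (mod 19); the smallest non-negative solution is x = 17.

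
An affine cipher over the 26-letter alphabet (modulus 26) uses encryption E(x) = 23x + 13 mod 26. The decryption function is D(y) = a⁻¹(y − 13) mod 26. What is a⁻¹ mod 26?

Extended Euclidean algorithm:
26 = 1·23 + 3
23 = 7·3 + 2
3 = 1·2 + 1
2 = 2·1 + 0
The gcd is 1. Working backward:
1 = 3 − 2
1 = −23 + 8·3
1 = 8·26 − 9·23
Hence 23⁻¹ ≡ -9 ≡ 17 (mod 26).

17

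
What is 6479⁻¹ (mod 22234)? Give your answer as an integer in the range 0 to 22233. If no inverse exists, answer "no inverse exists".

Apply the Euclidean algorithm to 22234 and 6479:
22234 = 3×6479 + 2797
6479 = 2×2797 + 885
2797 = 3×885 + 142
885 = 6×142 + 33
142 = 4×33 + 10
33 = 3×10 + 3
10 = 3×3 + 1
3 = 3×1 + 0
gcd = 1, so the inverse exists. Back-substitute:
1 = 10 − 3·3
1 = −3·33 + 10·10
1 = 10·142 − 43·33
1 = −43·885 + 268·142
1 = 268·2797 − 847·885
1 = −847·6479 + 1962·2797
1 = 1962·22234 − 6733·6479
Thus 6479·(-6733) ≡ 1 (mod 22234); reducing, -6733 mod 22234 = 15501.

15501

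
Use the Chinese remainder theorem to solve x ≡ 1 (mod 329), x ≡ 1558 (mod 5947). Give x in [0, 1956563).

Write x = 1 + 329·k. Then 329·k ≡ 1558 − 1 ≡ 1557 (mod 5947).
Need 329⁻¹ mod 5947. Extended Euclid on (5947, 329):
5947 = 18*329 + 25
329 = 13*25 + 4
25 = 6*4 + 1
4 = 4*1 + 0
Back-substitute:
1 = 25 − 6·4
1 = −6·329 + 79·25
1 = 79·5947 − 1428·329
329⁻¹ ≡ 4519 (mod 5947), so k ≡ 4519·1557 ≡ 782 (mod 5947).
x = 1 + 329·782 = 257279.

257279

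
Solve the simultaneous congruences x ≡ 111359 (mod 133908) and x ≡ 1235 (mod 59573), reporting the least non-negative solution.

4260662195

Write x = 111359 + 133908·k. Then 133908·k ≡ 1235 − 111359 ≡ 9022 (mod 59573).
Need 133908⁻¹ mod 59573. Extended Euclid on (59573, 14762):
59573 = 4·14762 + 525
14762 = 28·525 + 62
525 = 8·62 + 29
62 = 2·29 + 4
29 = 7·4 + 1
4 = 4·1 + 0
Back-substitute:
1 = 29 − 7·4
1 = −7·62 + 15·29
1 = 15·525 − 127·62
1 = −127·14762 + 3571·525
1 = 3571·59573 − 14411·14762
133908⁻¹ ≡ 45162 (mod 59573), so k ≡ 45162·9022 ≡ 31817 (mod 59573).
x = 111359 + 133908·31817 = 4260662195.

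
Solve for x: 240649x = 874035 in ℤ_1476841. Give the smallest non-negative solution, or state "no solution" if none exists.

First find gcd(240649, 1476841):
1476841 = 6·240649 + 32947
240649 = 7·32947 + 10020
32947 = 3·10020 + 2887
10020 = 3·2887 + 1359
2887 = 2·1359 + 169
1359 = 8·169 + 7
169 = 24·7 + 1
7 = 7·1 + 0
gcd = 1, so a unique solution mod 1476841 exists.
Back-substitute for the Bézout coefficients:
1 = 169 − 24·7
1 = −24·1359 + 193·169
1 = 193·2887 − 410·1359
1 = −410·10020 + 1423·2887
1 = 1423·32947 − 4679·10020
1 = −4679·240649 + 34176·32947
1 = 34176·1476841 − 209735·240649
So 240649·(-209735) ≡ 1 (mod 1476841), giving 240649⁻¹ ≡ 1267106.
x ≡ 240649⁻¹·874035 ≡ 1267106·874035 ≡ 112082 (mod 1476841).

112082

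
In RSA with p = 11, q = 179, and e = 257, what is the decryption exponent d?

1593

φ(n) = (p−1)(q−1) = 10·178 = 1780.
Need d with 257·d ≡ 1 (mod 1780). Apply the extended Euclidean algorithm:
1780 = 6*257 + 238
257 = 1*238 + 19
238 = 12*19 + 10
19 = 1*10 + 9
10 = 1*9 + 1
9 = 9*1 + 0
Back-substitute:
1 = 10 − 9
1 = −19 + 2·10
1 = 2·238 − 25·19
1 = −25·257 + 27·238
1 = 27·1780 − 187·257
So 257·(-187) ≡ 1 (mod 1780), hence d ≡ -187 ≡ 1593 (mod 1780).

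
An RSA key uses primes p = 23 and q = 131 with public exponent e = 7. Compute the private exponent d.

φ(n) = (p−1)(q−1) = 22·130 = 2860.
Need d with 7·d ≡ 1 (mod 2860). Apply the extended Euclidean algorithm:
2860 = 408×7 + 4
7 = 1×4 + 3
4 = 1×3 + 1
3 = 3×1 + 0
Back-substitute:
1 = 4 − 3
1 = −7 + 2·4
1 = 2·2860 − 817·7
So 7·(-817) ≡ 1 (mod 2860), hence d ≡ -817 ≡ 2043 (mod 2860).

2043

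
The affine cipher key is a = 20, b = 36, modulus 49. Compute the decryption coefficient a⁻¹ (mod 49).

27

Extended Euclidean algorithm:
49 = 2×20 + 9
20 = 2×9 + 2
9 = 4×2 + 1
2 = 2×1 + 0
Since gcd(20, 49) = 1, back-substitute to write 1 as a combination:
1 = 9 − 4·2
1 = −4·20 + 9·9
1 = 9·49 − 22·20
So 20·(-22) ≡ 1 (mod 49), and -22 ≡ 27 (mod 49).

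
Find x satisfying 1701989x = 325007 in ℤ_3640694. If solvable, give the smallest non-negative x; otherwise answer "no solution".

First find gcd(1701989, 3640694):
3640694 = 2·1701989 + 236716
1701989 = 7·236716 + 44977
236716 = 5·44977 + 11831
44977 = 3·11831 + 9484
11831 = 1·9484 + 2347
9484 = 4·2347 + 96
2347 = 24·96 + 43
96 = 2·43 + 10
43 = 4·10 + 3
10 = 3·3 + 1
3 = 3·1 + 0
gcd = 1, so a unique solution mod 3640694 exists.
Back-substitute for the Bézout coefficients:
1 = 10 − 3·3
1 = −3·43 + 13·10
1 = 13·96 − 29·43
1 = −29·2347 + 709·96
1 = 709·9484 − 2865·2347
1 = −2865·11831 + 3574·9484
1 = 3574·44977 − 13587·11831
1 = −13587·236716 + 71509·44977
1 = 71509·1701989 − 514150·236716
1 = −514150·3640694 + 1099809·1701989
So 1701989·(1099809) ≡ 1 (mod 3640694), giving 1701989⁻¹ ≡ 1099809.
x ≡ 1701989⁻¹·325007 ≡ 1099809·325007 ≡ 2286743 (mod 3640694).

2286743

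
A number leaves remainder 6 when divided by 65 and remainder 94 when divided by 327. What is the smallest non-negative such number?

Write x = 6 + 65·k. Then 65·k ≡ 94 − 6 ≡ 88 (mod 327).
Need 65⁻¹ mod 327. Extended Euclid on (327, 65):
327 = 5×65 + 2
65 = 32×2 + 1
2 = 2×1 + 0
Back-substitute:
1 = 65 − 32·2
1 = −32·327 + 161·65
65⁻¹ ≡ 161 (mod 327), so k ≡ 161·88 ≡ 107 (mod 327).
x = 6 + 65·107 = 6961.

6961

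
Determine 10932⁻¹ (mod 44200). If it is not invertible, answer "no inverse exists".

Compute gcd(10932, 44200):
44200 = 4*10932 + 472
10932 = 23*472 + 76
472 = 6*76 + 16
76 = 4*16 + 12
16 = 1*12 + 4
12 = 3*4 + 0
Since gcd = 4 > 1, 10932 is not a unit mod 44200.

no inverse exists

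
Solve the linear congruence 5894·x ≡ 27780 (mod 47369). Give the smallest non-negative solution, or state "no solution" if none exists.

gcd(5894, 47369):
47369 = 8*5894 + 217
5894 = 27*217 + 35
217 = 6*35 + 7
35 = 5*7 + 0
gcd = 7, but 7 ∤ 27780, so the congruence has no solution.

no solution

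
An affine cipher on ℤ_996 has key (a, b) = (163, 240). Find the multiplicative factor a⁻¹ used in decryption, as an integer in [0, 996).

55

gcd(996, 163) by repeated division:
996 = 6*163 + 18
163 = 9*18 + 1
18 = 18*1 + 0
Since gcd(163, 996) = 1, back-substitute to write 1 as a combination:
1 = 163 − 9·18
1 = −9·996 + 55·163
So 163·55 ≡ 1 (mod 996).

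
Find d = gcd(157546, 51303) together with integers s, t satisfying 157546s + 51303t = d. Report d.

Euclidean algorithm:
157546 = 3*51303 + 3637
51303 = 14*3637 + 385
3637 = 9*385 + 172
385 = 2*172 + 41
172 = 4*41 + 8
41 = 5*8 + 1
8 = 8*1 + 0
gcd(157546, 51303) = 1.
Back-substituting:
1 = 41 − 5·8
1 = −5·172 + 21·41
1 = 21·385 − 47·172
1 = −47·3637 + 444·385
1 = 444·51303 − 6263·3637
1 = −6263·157546 + 19233·51303
So 1 = (-6263)·157546 + (19233)·51303.

1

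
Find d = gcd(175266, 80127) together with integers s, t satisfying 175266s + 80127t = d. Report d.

Apply Euclid's algorithm to 175266 and 80127:
175266 = 2×80127 + 15012
80127 = 5×15012 + 5067
15012 = 2×5067 + 4878
5067 = 1×4878 + 189
4878 = 25×189 + 153
189 = 1×153 + 36
153 = 4×36 + 9
36 = 4×9 + 0
gcd(175266, 80127) = 9.
Express as a combination:
9 = 153 − 4·36
9 = −4·189 + 5·153
9 = 5·4878 − 129·189
9 = −129·5067 + 134·4878
9 = 134·15012 − 397·5067
9 = −397·80127 + 2119·15012
9 = 2119·175266 − 4635·80127
So 9 = (2119)·175266 + (-4635)·80127.

9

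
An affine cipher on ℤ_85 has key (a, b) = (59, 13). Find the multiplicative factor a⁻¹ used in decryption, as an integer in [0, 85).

Run Euclid on (85, 59):
85 = 1·59 + 26
59 = 2·26 + 7
26 = 3·7 + 5
7 = 1·5 + 2
5 = 2·2 + 1
2 = 2·1 + 0
gcd = 1, so the inverse exists. Back-substitute:
1 = 5 − 2·2
1 = −2·7 + 3·5
1 = 3·26 − 11·7
1 = −11·59 + 25·26
1 = 25·85 − 36·59
Thus 59·(-36) ≡ 1 (mod 85); reducing, -36 mod 85 = 49.

49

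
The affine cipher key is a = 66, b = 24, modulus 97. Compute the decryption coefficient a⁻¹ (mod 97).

gcd(97, 66) by repeated division:
97 = 1·66 + 31
66 = 2·31 + 4
31 = 7·4 + 3
4 = 1·3 + 1
3 = 3·1 + 0
Since gcd(66, 97) = 1, back-substitute to write 1 as a combination:
1 = 4 − 3
1 = −31 + 8·4
1 = 8·66 − 17·31
1 = −17·97 + 25·66
So 66·25 ≡ 1 (mod 97).

25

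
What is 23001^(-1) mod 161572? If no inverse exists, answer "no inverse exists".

Run Euclid on (161572, 23001):
161572 = 7·23001 + 565
23001 = 40·565 + 401
565 = 1·401 + 164
401 = 2·164 + 73
164 = 2·73 + 18
73 = 4·18 + 1
18 = 18·1 + 0
The gcd is 1. Working backward:
1 = 73 − 4·18
1 = −4·164 + 9·73
1 = 9·401 − 22·164
1 = −22·565 + 31·401
1 = 31·23001 − 1262·565
1 = −1262·161572 + 8865·23001
So 23001·8865 ≡ 1 (mod 161572).

8865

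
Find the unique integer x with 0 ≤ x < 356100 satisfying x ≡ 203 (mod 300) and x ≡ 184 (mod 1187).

Write x = 203 + 300·k. Then 300·k ≡ 184 − 203 ≡ 1168 (mod 1187).
Need 300⁻¹ mod 1187. Extended Euclid on (1187, 300):
1187 = 3*300 + 287
300 = 1*287 + 13
287 = 22*13 + 1
13 = 13*1 + 0
Back-substitute:
1 = 287 − 22·13
1 = −22·300 + 23·287
1 = 23·1187 − 91·300
300⁻¹ ≡ 1096 (mod 1187), so k ≡ 1096·1168 ≡ 542 (mod 1187).
x = 203 + 300·542 = 162803.

162803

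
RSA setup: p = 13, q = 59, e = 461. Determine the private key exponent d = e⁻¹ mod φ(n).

φ(n) = (p−1)(q−1) = 12·58 = 696.
Need d with 461·d ≡ 1 (mod 696). Apply the extended Euclidean algorithm:
696 = 1*461 + 235
461 = 1*235 + 226
235 = 1*226 + 9
226 = 25*9 + 1
9 = 9*1 + 0
Back-substitute:
1 = 226 − 25·9
1 = −25·235 + 26·226
1 = 26·461 − 51·235
1 = −51·696 + 77·461
So 461·77 ≡ 1 (mod 696), hence d = 77.

77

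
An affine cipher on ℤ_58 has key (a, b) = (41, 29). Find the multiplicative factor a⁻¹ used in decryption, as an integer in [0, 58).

17

Apply the Euclidean algorithm to 58 and 41:
58 = 1×41 + 17
41 = 2×17 + 7
17 = 2×7 + 3
7 = 2×3 + 1
3 = 3×1 + 0
The gcd is 1. Working backward:
1 = 7 − 2·3
1 = −2·17 + 5·7
1 = 5·41 − 12·17
1 = −12·58 + 17·41
So 41·17 ≡ 1 (mod 58).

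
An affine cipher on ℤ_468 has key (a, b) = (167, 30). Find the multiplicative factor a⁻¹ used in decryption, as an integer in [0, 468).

gcd(468, 167) by repeated division:
468 = 2*167 + 134
167 = 1*134 + 33
134 = 4*33 + 2
33 = 16*2 + 1
2 = 2*1 + 0
Since gcd(167, 468) = 1, back-substitute to write 1 as a combination:
1 = 33 − 16·2
1 = −16·134 + 65·33
1 = 65·167 − 81·134
1 = −81·468 + 227·167
So 167·227 ≡ 1 (mod 468).

227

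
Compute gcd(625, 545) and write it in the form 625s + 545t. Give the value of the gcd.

5

Repeated division:
625 = 1·545 + 80
545 = 6·80 + 65
80 = 1·65 + 15
65 = 4·15 + 5
15 = 3·5 + 0
gcd(625, 545) = 5.
Working backward:
5 = 65 − 4·15
5 = −4·80 + 5·65
5 = 5·545 − 34·80
5 = −34·625 + 39·545
So 5 = (-34)·625 + (39)·545.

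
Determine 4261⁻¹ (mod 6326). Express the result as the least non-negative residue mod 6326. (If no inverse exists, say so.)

gcd(6326, 4261) by repeated division:
6326 = 1×4261 + 2065
4261 = 2×2065 + 131
2065 = 15×131 + 100
131 = 1×100 + 31
100 = 3×31 + 7
31 = 4×7 + 3
7 = 2×3 + 1
3 = 3×1 + 0
gcd = 1, so the inverse exists. Back-substitute:
1 = 7 − 2·3
1 = −2·31 + 9·7
1 = 9·100 − 29·31
1 = −29·131 + 38·100
1 = 38·2065 − 599·131
1 = −599·4261 + 1236·2065
1 = 1236·6326 − 1835·4261
Thus 4261·(-1835) ≡ 1 (mod 6326); reducing, -1835 mod 6326 = 4491.

4491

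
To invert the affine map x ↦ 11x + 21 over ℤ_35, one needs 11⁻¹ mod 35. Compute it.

Extended Euclidean algorithm:
35 = 3*11 + 2
11 = 5*2 + 1
2 = 2*1 + 0
Since gcd(11, 35) = 1, back-substitute to write 1 as a combination:
1 = 11 − 5·2
1 = −5·35 + 16·11
So 11·16 ≡ 1 (mod 35).

16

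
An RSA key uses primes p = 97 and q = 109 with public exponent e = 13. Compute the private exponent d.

φ(n) = (p−1)(q−1) = 96·108 = 10368.
Need d with 13·d ≡ 1 (mod 10368). Apply the extended Euclidean algorithm:
10368 = 797·13 + 7
13 = 1·7 + 6
7 = 1·6 + 1
6 = 6·1 + 0
Back-substitute:
1 = 7 − 6
1 = −13 + 2·7
1 = 2·10368 − 1595·13
So 13·(-1595) ≡ 1 (mod 10368), hence d ≡ -1595 ≡ 8773 (mod 10368).

8773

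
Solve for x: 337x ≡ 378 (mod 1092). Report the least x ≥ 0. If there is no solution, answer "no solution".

714

First find gcd(337, 1092):
1092 = 3*337 + 81
337 = 4*81 + 13
81 = 6*13 + 3
13 = 4*3 + 1
3 = 3*1 + 0
gcd = 1, so a unique solution mod 1092 exists.
Back-substitute for the Bézout coefficients:
1 = 13 − 4·3
1 = −4·81 + 25·13
1 = 25·337 − 104·81
1 = −104·1092 + 337·337
So 337·(337) ≡ 1 (mod 1092), giving 337⁻¹ ≡ 337.
x ≡ 337⁻¹·378 ≡ 337·378 ≡ 714 (mod 1092).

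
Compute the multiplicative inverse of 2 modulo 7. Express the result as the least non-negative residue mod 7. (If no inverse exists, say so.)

4

gcd(7, 2) by repeated division:
7 = 3*2 + 1
2 = 2*1 + 0
The gcd is 1. Working backward:
1 = 7 − 3·2
Thus 2·(-3) ≡ 1 (mod 7); reducing, -3 mod 7 = 4.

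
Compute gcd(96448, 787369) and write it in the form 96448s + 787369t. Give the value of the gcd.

Repeated division:
787369 = 8·96448 + 15785
96448 = 6·15785 + 1738
15785 = 9·1738 + 143
1738 = 12·143 + 22
143 = 6·22 + 11
22 = 2·11 + 0
gcd(96448, 787369) = 11.
Back-substituting:
11 = 143 − 6·22
11 = −6·1738 + 73·143
11 = 73·15785 − 663·1738
11 = −663·96448 + 4051·15785
11 = 4051·787369 − 33071·96448
So 11 = (4051)·787369 + (-33071)·96448.

11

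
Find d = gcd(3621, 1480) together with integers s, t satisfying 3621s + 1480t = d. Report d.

Repeated division:
3621 = 2*1480 + 661
1480 = 2*661 + 158
661 = 4*158 + 29
158 = 5*29 + 13
29 = 2*13 + 3
13 = 4*3 + 1
3 = 3*1 + 0
gcd(3621, 1480) = 1.
Working backward:
1 = 13 − 4·3
1 = −4·29 + 9·13
1 = 9·158 − 49·29
1 = −49·661 + 205·158
1 = 205·1480 − 459·661
1 = −459·3621 + 1123·1480
So 1 = (-459)·3621 + (1123)·1480.

1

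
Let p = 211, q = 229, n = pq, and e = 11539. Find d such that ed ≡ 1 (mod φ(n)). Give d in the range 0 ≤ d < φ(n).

35299

φ(n) = (p−1)(q−1) = 210·228 = 47880.
Need d with 11539·d ≡ 1 (mod 47880). Apply the extended Euclidean algorithm:
47880 = 4×11539 + 1724
11539 = 6×1724 + 1195
1724 = 1×1195 + 529
1195 = 2×529 + 137
529 = 3×137 + 118
137 = 1×118 + 19
118 = 6×19 + 4
19 = 4×4 + 3
4 = 1×3 + 1
3 = 3×1 + 0
Back-substitute:
1 = 4 − 3
1 = −19 + 5·4
1 = 5·118 − 31·19
1 = −31·137 + 36·118
1 = 36·529 − 139·137
1 = −139·1195 + 314·529
1 = 314·1724 − 453·1195
1 = −453·11539 + 3032·1724
1 = 3032·47880 − 12581·11539
So 11539·(-12581) ≡ 1 (mod 47880), hence d ≡ -12581 ≡ 35299 (mod 47880).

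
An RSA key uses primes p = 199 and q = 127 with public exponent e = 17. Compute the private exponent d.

φ(n) = (p−1)(q−1) = 198·126 = 24948.
Need d with 17·d ≡ 1 (mod 24948). Apply the extended Euclidean algorithm:
24948 = 1467*17 + 9
17 = 1*9 + 8
9 = 1*8 + 1
8 = 8*1 + 0
Back-substitute:
1 = 9 − 8
1 = −17 + 2·9
1 = 2·24948 − 2935·17
So 17·(-2935) ≡ 1 (mod 24948), hence d ≡ -2935 ≡ 22013 (mod 24948).

22013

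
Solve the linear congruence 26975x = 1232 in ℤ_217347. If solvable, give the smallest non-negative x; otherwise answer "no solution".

gcd(26975, 217347):
217347 = 8×26975 + 1547
26975 = 17×1547 + 676
1547 = 2×676 + 195
676 = 3×195 + 91
195 = 2×91 + 13
91 = 7×13 + 0
gcd = 13, but 13 ∤ 1232, so the congruence has no solution.

no solution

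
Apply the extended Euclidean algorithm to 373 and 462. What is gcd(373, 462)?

Apply Euclid's algorithm to 462 and 373:
462 = 1×373 + 89
373 = 4×89 + 17
89 = 5×17 + 4
17 = 4×4 + 1
4 = 4×1 + 0
gcd(373, 462) = 1.
Working backward:
1 = 17 − 4·4
1 = −4·89 + 21·17
1 = 21·373 − 88·89
1 = −88·462 + 109·373
So 1 = (-88)·462 + (109)·373.

1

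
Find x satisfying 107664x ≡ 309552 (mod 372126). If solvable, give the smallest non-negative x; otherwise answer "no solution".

First find gcd(107664, 372126):
372126 = 3*107664 + 49134
107664 = 2*49134 + 9396
49134 = 5*9396 + 2154
9396 = 4*2154 + 780
2154 = 2*780 + 594
780 = 1*594 + 186
594 = 3*186 + 36
186 = 5*36 + 6
36 = 6*6 + 0
gcd = 6 and 6 | 309552, so solutions exist. Divide through by 6: 17944x ≡ 51592 (mod 62021).
Now find 17944⁻¹ mod 62021:
62021 = 3×17944 + 8189
17944 = 2×8189 + 1566
8189 = 5×1566 + 359
1566 = 4×359 + 130
359 = 2×130 + 99
130 = 1×99 + 31
99 = 3×31 + 6
31 = 5×6 + 1
6 = 6×1 + 0
Back-substitute:
1 = 31 − 5·6
1 = −5·99 + 16·31
1 = 16·130 − 21·99
1 = −21·359 + 58·130
1 = 58·1566 − 253·359
1 = −253·8189 + 1323·1566
1 = 1323·17944 − 2899·8189
1 = −2899·62021 + 10020·17944
So 17944⁻¹ ≡ 10020 (mod 62021).
Then x ≡ 10020·51592 ≡ 6805 (mod 62021); the smallest non-negative solution is x = 6805.

6805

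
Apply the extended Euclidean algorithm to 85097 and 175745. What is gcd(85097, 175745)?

Repeated division:
175745 = 2*85097 + 5551
85097 = 15*5551 + 1832
5551 = 3*1832 + 55
1832 = 33*55 + 17
55 = 3*17 + 4
17 = 4*4 + 1
4 = 4*1 + 0
gcd(85097, 175745) = 1.
Working backward:
1 = 17 − 4·4
1 = −4·55 + 13·17
1 = 13·1832 − 433·55
1 = −433·5551 + 1312·1832
1 = 1312·85097 − 20113·5551
1 = −20113·175745 + 41538·85097
So 1 = (-20113)·175745 + (41538)·85097.

1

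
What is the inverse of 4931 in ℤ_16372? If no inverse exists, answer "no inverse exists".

6667

gcd(16372, 4931) by repeated division:
16372 = 3×4931 + 1579
4931 = 3×1579 + 194
1579 = 8×194 + 27
194 = 7×27 + 5
27 = 5×5 + 2
5 = 2×2 + 1
2 = 2×1 + 0
Since gcd(4931, 16372) = 1, back-substitute to write 1 as a combination:
1 = 5 − 2·2
1 = −2·27 + 11·5
1 = 11·194 − 79·27
1 = −79·1579 + 643·194
1 = 643·4931 − 2008·1579
1 = −2008·16372 + 6667·4931
So 4931·6667 ≡ 1 (mod 16372).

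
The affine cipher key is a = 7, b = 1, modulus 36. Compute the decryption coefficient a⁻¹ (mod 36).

Apply the Euclidean algorithm to 36 and 7:
36 = 5*7 + 1
7 = 7*1 + 0
Since gcd(7, 36) = 1, back-substitute to write 1 as a combination:
1 = 36 − 5·7
So 7·(-5) ≡ 1 (mod 36), and -5 ≡ 31 (mod 36).

31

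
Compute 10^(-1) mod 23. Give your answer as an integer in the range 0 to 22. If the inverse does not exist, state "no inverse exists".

Apply the Euclidean algorithm to 23 and 10:
23 = 2×10 + 3
10 = 3×3 + 1
3 = 3×1 + 0
Since gcd(10, 23) = 1, back-substitute to write 1 as a combination:
1 = 10 − 3·3
1 = −3·23 + 7·10
So 10·7 ≡ 1 (mod 23).

7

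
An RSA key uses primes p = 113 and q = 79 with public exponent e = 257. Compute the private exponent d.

4385

φ(n) = (p−1)(q−1) = 112·78 = 8736.
Need d with 257·d ≡ 1 (mod 8736). Apply the extended Euclidean algorithm:
8736 = 33·257 + 255
257 = 1·255 + 2
255 = 127·2 + 1
2 = 2·1 + 0
Back-substitute:
1 = 255 − 127·2
1 = −127·257 + 128·255
1 = 128·8736 − 4351·257
So 257·(-4351) ≡ 1 (mod 8736), hence d ≡ -4351 ≡ 4385 (mod 8736).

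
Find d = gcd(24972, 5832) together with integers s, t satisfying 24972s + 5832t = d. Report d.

12

Repeated division:
24972 = 4×5832 + 1644
5832 = 3×1644 + 900
1644 = 1×900 + 744
900 = 1×744 + 156
744 = 4×156 + 120
156 = 1×120 + 36
120 = 3×36 + 12
36 = 3×12 + 0
gcd(24972, 5832) = 12.
Working backward:
12 = 120 − 3·36
12 = −3·156 + 4·120
12 = 4·744 − 19·156
12 = −19·900 + 23·744
12 = 23·1644 − 42·900
12 = −42·5832 + 149·1644
12 = 149·24972 − 638·5832
So 12 = (149)·24972 + (-638)·5832.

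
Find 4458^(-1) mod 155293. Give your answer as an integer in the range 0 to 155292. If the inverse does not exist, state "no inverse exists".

73327

Extended Euclidean algorithm:
155293 = 34×4458 + 3721
4458 = 1×3721 + 737
3721 = 5×737 + 36
737 = 20×36 + 17
36 = 2×17 + 2
17 = 8×2 + 1
2 = 2×1 + 0
The gcd is 1. Working backward:
1 = 17 − 8·2
1 = −8·36 + 17·17
1 = 17·737 − 348·36
1 = −348·3721 + 1757·737
1 = 1757·4458 − 2105·3721
1 = −2105·155293 + 73327·4458
So 4458·73327 ≡ 1 (mod 155293).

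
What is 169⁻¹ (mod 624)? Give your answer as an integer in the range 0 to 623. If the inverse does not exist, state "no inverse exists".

Euclidean algorithm on 624, 169:
624 = 3*169 + 117
169 = 1*117 + 52
117 = 2*52 + 13
52 = 4*13 + 0
The gcd is 13, not 1, hence no inverse exists.

no inverse exists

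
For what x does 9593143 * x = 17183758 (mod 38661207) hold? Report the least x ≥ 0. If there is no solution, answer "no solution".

First find gcd(9593143, 38661207):
38661207 = 4×9593143 + 288635
9593143 = 33×288635 + 68188
288635 = 4×68188 + 15883
68188 = 4×15883 + 4656
15883 = 3×4656 + 1915
4656 = 2×1915 + 826
1915 = 2×826 + 263
826 = 3×263 + 37
263 = 7×37 + 4
37 = 9×4 + 1
4 = 4×1 + 0
gcd = 1, so a unique solution mod 38661207 exists.
Back-substitute for the Bézout coefficients:
1 = 37 − 9·4
1 = −9·263 + 64·37
1 = 64·826 − 201·263
1 = −201·1915 + 466·826
1 = 466·4656 − 1133·1915
1 = −1133·15883 + 3865·4656
1 = 3865·68188 − 16593·15883
1 = −16593·288635 + 70237·68188
1 = 70237·9593143 − 2334414·288635
1 = −2334414·38661207 + 9407893·9593143
So 9593143·(9407893) ≡ 1 (mod 38661207), giving 9593143⁻¹ ≡ 9407893.
x ≡ 9593143⁻¹·17183758 ≡ 9407893·17183758 ≡ 37017598 (mod 38661207).

37017598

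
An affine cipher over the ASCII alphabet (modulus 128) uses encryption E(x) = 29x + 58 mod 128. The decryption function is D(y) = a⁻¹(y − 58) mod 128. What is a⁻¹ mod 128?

Extended Euclidean algorithm:
128 = 4·29 + 12
29 = 2·12 + 5
12 = 2·5 + 2
5 = 2·2 + 1
2 = 2·1 + 0
The gcd is 1. Working backward:
1 = 5 − 2·2
1 = −2·12 + 5·5
1 = 5·29 − 12·12
1 = −12·128 + 53·29
So 29·53 ≡ 1 (mod 128).

53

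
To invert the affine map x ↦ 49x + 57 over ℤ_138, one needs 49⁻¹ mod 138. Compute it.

Extended Euclidean algorithm:
138 = 2*49 + 40
49 = 1*40 + 9
40 = 4*9 + 4
9 = 2*4 + 1
4 = 4*1 + 0
Since gcd(49, 138) = 1, back-substitute to write 1 as a combination:
1 = 9 − 2·4
1 = −2·40 + 9·9
1 = 9·49 − 11·40
1 = −11·138 + 31·49
So 49·31 ≡ 1 (mod 138).

31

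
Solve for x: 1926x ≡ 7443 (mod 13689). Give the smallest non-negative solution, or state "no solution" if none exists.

608

First find gcd(1926, 13689):
13689 = 7·1926 + 207
1926 = 9·207 + 63
207 = 3·63 + 18
63 = 3·18 + 9
18 = 2·9 + 0
gcd = 9 and 9 | 7443, so solutions exist. Divide through by 9: 214x ≡ 827 (mod 1521).
Now find 214⁻¹ mod 1521:
1521 = 7·214 + 23
214 = 9·23 + 7
23 = 3·7 + 2
7 = 3·2 + 1
2 = 2·1 + 0
Back-substitute:
1 = 7 − 3·2
1 = −3·23 + 10·7
1 = 10·214 − 93·23
1 = −93·1521 + 661·214
So 214⁻¹ ≡ 661 (mod 1521).
Then x ≡ 661·827 ≡ 608 (mod 1521); the smallest non-negative solution is x = 608.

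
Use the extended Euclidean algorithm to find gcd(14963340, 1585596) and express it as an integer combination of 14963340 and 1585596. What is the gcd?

12

Apply Euclid's algorithm to 14963340 and 1585596:
14963340 = 9*1585596 + 692976
1585596 = 2*692976 + 199644
692976 = 3*199644 + 94044
199644 = 2*94044 + 11556
94044 = 8*11556 + 1596
11556 = 7*1596 + 384
1596 = 4*384 + 60
384 = 6*60 + 24
60 = 2*24 + 12
24 = 2*12 + 0
gcd(14963340, 1585596) = 12.
Express as a combination:
12 = 60 − 2·24
12 = −2·384 + 13·60
12 = 13·1596 − 54·384
12 = −54·11556 + 391·1596
12 = 391·94044 − 3182·11556
12 = −3182·199644 + 6755·94044
12 = 6755·692976 − 23447·199644
12 = −23447·1585596 + 53649·692976
12 = 53649·14963340 − 506288·1585596
So 12 = (53649)·14963340 + (-506288)·1585596.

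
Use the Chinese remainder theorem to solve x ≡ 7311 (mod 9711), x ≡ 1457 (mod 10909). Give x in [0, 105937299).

Write x = 7311 + 9711·k. Then 9711·k ≡ 1457 − 7311 ≡ 5055 (mod 10909).
Need 9711⁻¹ mod 10909. Extended Euclid on (10909, 9711):
10909 = 1·9711 + 1198
9711 = 8·1198 + 127
1198 = 9·127 + 55
127 = 2·55 + 17
55 = 3·17 + 4
17 = 4·4 + 1
4 = 4·1 + 0
Back-substitute:
1 = 17 − 4·4
1 = −4·55 + 13·17
1 = 13·127 − 30·55
1 = −30·1198 + 283·127
1 = 283·9711 − 2294·1198
1 = −2294·10909 + 2577·9711
9711⁻¹ ≡ 2577 (mod 10909), so k ≡ 2577·5055 ≡ 1389 (mod 10909).
x = 7311 + 9711·1389 = 13495890.

13495890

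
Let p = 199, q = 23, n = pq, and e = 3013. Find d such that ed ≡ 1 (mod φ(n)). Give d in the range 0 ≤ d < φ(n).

373

φ(n) = (p−1)(q−1) = 198·22 = 4356.
Need d with 3013·d ≡ 1 (mod 4356). Apply the extended Euclidean algorithm:
4356 = 1·3013 + 1343
3013 = 2·1343 + 327
1343 = 4·327 + 35
327 = 9·35 + 12
35 = 2·12 + 11
12 = 1·11 + 1
11 = 11·1 + 0
Back-substitute:
1 = 12 − 11
1 = −35 + 3·12
1 = 3·327 − 28·35
1 = −28·1343 + 115·327
1 = 115·3013 − 258·1343
1 = −258·4356 + 373·3013
So 3013·373 ≡ 1 (mod 4356), hence d = 373.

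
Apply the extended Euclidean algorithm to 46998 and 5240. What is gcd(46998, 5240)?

Repeated division:
46998 = 8·5240 + 5078
5240 = 1·5078 + 162
5078 = 31·162 + 56
162 = 2·56 + 50
56 = 1·50 + 6
50 = 8·6 + 2
6 = 3·2 + 0
gcd(46998, 5240) = 2.
Back-substituting:
2 = 50 − 8·6
2 = −8·56 + 9·50
2 = 9·162 − 26·56
2 = −26·5078 + 815·162
2 = 815·5240 − 841·5078
2 = −841·46998 + 7543·5240
So 2 = (-841)·46998 + (7543)·5240.

2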